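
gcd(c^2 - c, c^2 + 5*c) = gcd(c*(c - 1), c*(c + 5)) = c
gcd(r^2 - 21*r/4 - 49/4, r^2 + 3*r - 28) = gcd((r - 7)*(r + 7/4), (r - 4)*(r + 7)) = 1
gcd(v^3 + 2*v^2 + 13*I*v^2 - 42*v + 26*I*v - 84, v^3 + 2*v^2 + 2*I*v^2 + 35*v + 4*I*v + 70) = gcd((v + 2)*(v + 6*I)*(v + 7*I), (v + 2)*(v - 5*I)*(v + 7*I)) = v^2 + v*(2 + 7*I) + 14*I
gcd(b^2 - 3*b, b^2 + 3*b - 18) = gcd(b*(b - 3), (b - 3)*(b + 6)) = b - 3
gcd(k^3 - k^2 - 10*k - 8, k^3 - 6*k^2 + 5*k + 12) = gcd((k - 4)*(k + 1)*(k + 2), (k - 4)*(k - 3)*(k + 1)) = k^2 - 3*k - 4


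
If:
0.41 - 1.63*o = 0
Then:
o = 0.25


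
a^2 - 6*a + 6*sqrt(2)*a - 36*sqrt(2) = (a - 6)*(a + 6*sqrt(2))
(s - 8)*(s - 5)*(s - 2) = s^3 - 15*s^2 + 66*s - 80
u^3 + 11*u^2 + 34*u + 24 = (u + 1)*(u + 4)*(u + 6)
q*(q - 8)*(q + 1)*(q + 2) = q^4 - 5*q^3 - 22*q^2 - 16*q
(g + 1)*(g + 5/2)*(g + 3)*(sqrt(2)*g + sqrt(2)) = sqrt(2)*g^4 + 15*sqrt(2)*g^3/2 + 39*sqrt(2)*g^2/2 + 41*sqrt(2)*g/2 + 15*sqrt(2)/2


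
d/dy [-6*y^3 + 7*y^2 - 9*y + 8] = -18*y^2 + 14*y - 9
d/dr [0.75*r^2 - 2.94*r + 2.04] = 1.5*r - 2.94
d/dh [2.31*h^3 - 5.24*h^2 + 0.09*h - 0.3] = 6.93*h^2 - 10.48*h + 0.09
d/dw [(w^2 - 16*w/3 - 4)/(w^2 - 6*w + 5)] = 2*(-w^2 + 27*w - 76)/(3*(w^4 - 12*w^3 + 46*w^2 - 60*w + 25))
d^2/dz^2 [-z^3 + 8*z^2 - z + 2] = 16 - 6*z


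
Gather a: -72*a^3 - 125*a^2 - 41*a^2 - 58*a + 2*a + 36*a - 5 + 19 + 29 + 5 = -72*a^3 - 166*a^2 - 20*a + 48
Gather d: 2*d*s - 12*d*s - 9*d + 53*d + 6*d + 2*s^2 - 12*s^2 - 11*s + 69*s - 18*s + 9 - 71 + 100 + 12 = d*(50 - 10*s) - 10*s^2 + 40*s + 50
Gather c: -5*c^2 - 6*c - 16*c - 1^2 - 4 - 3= -5*c^2 - 22*c - 8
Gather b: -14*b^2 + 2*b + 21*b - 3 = -14*b^2 + 23*b - 3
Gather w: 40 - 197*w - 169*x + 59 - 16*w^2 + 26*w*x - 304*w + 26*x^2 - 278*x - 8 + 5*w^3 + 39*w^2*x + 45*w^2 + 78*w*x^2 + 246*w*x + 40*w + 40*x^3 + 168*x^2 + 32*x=5*w^3 + w^2*(39*x + 29) + w*(78*x^2 + 272*x - 461) + 40*x^3 + 194*x^2 - 415*x + 91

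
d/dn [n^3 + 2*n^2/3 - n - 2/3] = 3*n^2 + 4*n/3 - 1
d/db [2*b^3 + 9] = 6*b^2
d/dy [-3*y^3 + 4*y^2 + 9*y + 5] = -9*y^2 + 8*y + 9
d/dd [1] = 0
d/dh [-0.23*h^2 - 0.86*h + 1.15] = -0.46*h - 0.86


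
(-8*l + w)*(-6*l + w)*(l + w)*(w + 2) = 48*l^3*w + 96*l^3 + 34*l^2*w^2 + 68*l^2*w - 13*l*w^3 - 26*l*w^2 + w^4 + 2*w^3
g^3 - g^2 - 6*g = g*(g - 3)*(g + 2)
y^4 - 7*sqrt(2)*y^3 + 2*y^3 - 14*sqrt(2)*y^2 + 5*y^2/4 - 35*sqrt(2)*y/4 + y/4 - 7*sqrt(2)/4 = (y + 1/2)^2*(y + 1)*(y - 7*sqrt(2))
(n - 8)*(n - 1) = n^2 - 9*n + 8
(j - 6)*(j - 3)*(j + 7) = j^3 - 2*j^2 - 45*j + 126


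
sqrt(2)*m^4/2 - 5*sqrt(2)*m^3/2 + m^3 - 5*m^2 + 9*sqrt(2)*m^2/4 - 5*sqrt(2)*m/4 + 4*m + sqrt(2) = (m - 4)*(m - 1)*(m + sqrt(2)/2)*(sqrt(2)*m/2 + 1/2)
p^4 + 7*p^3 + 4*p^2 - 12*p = p*(p - 1)*(p + 2)*(p + 6)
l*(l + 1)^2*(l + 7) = l^4 + 9*l^3 + 15*l^2 + 7*l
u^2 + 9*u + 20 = (u + 4)*(u + 5)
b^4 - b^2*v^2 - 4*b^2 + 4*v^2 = (b - 2)*(b + 2)*(b - v)*(b + v)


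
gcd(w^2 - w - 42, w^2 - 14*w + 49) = w - 7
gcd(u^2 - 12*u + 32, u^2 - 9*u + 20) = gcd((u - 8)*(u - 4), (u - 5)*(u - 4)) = u - 4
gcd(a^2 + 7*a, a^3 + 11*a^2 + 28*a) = a^2 + 7*a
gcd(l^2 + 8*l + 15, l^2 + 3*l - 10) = l + 5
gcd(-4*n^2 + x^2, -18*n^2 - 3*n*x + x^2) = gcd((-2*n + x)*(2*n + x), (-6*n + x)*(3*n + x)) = 1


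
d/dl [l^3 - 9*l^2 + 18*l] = 3*l^2 - 18*l + 18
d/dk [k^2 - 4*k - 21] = 2*k - 4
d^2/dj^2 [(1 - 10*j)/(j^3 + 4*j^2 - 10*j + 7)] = 2*(-(10*j - 1)*(3*j^2 + 8*j - 10)^2 + (30*j^2 + 80*j + (3*j + 4)*(10*j - 1) - 100)*(j^3 + 4*j^2 - 10*j + 7))/(j^3 + 4*j^2 - 10*j + 7)^3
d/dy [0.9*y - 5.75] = 0.900000000000000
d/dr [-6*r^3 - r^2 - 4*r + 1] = -18*r^2 - 2*r - 4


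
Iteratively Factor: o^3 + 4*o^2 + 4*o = (o + 2)*(o^2 + 2*o) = o*(o + 2)*(o + 2)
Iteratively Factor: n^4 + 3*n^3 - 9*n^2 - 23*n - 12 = (n + 1)*(n^3 + 2*n^2 - 11*n - 12) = (n + 1)^2*(n^2 + n - 12) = (n - 3)*(n + 1)^2*(n + 4)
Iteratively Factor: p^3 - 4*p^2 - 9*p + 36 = (p - 4)*(p^2 - 9) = (p - 4)*(p + 3)*(p - 3)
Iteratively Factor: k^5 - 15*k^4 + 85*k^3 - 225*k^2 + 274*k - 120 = (k - 4)*(k^4 - 11*k^3 + 41*k^2 - 61*k + 30) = (k - 5)*(k - 4)*(k^3 - 6*k^2 + 11*k - 6) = (k - 5)*(k - 4)*(k - 2)*(k^2 - 4*k + 3) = (k - 5)*(k - 4)*(k - 3)*(k - 2)*(k - 1)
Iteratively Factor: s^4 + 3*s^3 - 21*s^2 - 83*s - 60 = (s + 4)*(s^3 - s^2 - 17*s - 15) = (s - 5)*(s + 4)*(s^2 + 4*s + 3) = (s - 5)*(s + 3)*(s + 4)*(s + 1)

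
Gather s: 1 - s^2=1 - s^2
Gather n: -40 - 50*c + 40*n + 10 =-50*c + 40*n - 30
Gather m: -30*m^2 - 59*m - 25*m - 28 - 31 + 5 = -30*m^2 - 84*m - 54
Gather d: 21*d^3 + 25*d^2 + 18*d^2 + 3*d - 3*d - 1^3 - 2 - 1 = 21*d^3 + 43*d^2 - 4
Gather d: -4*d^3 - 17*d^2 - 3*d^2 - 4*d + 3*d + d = -4*d^3 - 20*d^2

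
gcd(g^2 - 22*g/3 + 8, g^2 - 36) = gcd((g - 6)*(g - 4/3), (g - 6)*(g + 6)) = g - 6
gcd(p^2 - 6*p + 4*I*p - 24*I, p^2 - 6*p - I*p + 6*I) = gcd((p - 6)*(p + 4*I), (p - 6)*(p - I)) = p - 6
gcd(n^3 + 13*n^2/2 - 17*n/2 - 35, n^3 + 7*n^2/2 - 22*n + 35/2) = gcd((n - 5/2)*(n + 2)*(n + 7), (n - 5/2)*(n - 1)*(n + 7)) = n^2 + 9*n/2 - 35/2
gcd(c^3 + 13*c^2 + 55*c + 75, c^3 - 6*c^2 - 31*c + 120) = c + 5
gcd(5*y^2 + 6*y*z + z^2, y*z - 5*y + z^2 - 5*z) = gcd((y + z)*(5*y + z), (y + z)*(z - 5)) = y + z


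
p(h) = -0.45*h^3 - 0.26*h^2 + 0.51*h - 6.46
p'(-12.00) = -187.65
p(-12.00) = 727.58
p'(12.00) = -200.13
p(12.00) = -815.38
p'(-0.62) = 0.31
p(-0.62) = -6.77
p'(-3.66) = -15.67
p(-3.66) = 10.25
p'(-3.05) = -10.46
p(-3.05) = 2.33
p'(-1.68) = -2.43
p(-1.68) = -5.92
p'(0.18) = 0.37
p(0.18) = -6.38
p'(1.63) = -3.92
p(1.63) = -8.27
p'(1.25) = -2.25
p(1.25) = -7.11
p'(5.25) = -39.43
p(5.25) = -76.07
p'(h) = -1.35*h^2 - 0.52*h + 0.51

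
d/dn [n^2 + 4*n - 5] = 2*n + 4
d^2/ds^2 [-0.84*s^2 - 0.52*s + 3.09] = -1.68000000000000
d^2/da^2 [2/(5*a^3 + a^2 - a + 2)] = 4*(-(15*a + 1)*(5*a^3 + a^2 - a + 2) + (15*a^2 + 2*a - 1)^2)/(5*a^3 + a^2 - a + 2)^3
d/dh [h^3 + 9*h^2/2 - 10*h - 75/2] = 3*h^2 + 9*h - 10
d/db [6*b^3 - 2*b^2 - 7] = 2*b*(9*b - 2)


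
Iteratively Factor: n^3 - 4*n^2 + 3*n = (n)*(n^2 - 4*n + 3) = n*(n - 3)*(n - 1)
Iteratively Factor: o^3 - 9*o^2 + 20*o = (o)*(o^2 - 9*o + 20) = o*(o - 4)*(o - 5)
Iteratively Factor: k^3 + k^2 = (k)*(k^2 + k) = k^2*(k + 1)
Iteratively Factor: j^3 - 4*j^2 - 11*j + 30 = (j - 5)*(j^2 + j - 6) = (j - 5)*(j - 2)*(j + 3)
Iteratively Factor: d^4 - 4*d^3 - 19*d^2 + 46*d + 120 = (d + 2)*(d^3 - 6*d^2 - 7*d + 60) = (d + 2)*(d + 3)*(d^2 - 9*d + 20) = (d - 4)*(d + 2)*(d + 3)*(d - 5)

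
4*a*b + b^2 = b*(4*a + b)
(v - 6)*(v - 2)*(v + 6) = v^3 - 2*v^2 - 36*v + 72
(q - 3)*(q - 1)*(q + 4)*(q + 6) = q^4 + 6*q^3 - 13*q^2 - 66*q + 72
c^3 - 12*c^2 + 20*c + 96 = (c - 8)*(c - 6)*(c + 2)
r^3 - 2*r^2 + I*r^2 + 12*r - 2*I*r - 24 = (r - 2)*(r - 3*I)*(r + 4*I)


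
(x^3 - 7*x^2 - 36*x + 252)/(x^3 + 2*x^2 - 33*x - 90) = (x^2 - x - 42)/(x^2 + 8*x + 15)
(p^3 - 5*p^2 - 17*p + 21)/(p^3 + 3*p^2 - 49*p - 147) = (p - 1)/(p + 7)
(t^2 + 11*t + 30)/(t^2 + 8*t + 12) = (t + 5)/(t + 2)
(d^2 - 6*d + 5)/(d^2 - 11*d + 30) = (d - 1)/(d - 6)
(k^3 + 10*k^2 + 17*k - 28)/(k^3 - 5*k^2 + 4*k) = (k^2 + 11*k + 28)/(k*(k - 4))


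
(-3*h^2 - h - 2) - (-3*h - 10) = -3*h^2 + 2*h + 8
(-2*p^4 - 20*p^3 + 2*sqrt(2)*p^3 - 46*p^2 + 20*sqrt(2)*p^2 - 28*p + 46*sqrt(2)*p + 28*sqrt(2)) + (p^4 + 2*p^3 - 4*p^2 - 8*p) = -p^4 - 18*p^3 + 2*sqrt(2)*p^3 - 50*p^2 + 20*sqrt(2)*p^2 - 36*p + 46*sqrt(2)*p + 28*sqrt(2)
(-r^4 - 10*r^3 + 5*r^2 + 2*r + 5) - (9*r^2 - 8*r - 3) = -r^4 - 10*r^3 - 4*r^2 + 10*r + 8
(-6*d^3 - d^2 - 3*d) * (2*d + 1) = -12*d^4 - 8*d^3 - 7*d^2 - 3*d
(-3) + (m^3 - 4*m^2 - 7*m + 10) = m^3 - 4*m^2 - 7*m + 7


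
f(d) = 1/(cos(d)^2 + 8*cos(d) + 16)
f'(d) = (2*sin(d)*cos(d) + 8*sin(d))/(cos(d)^2 + 8*cos(d) + 16)^2 = 2*sin(d)/(cos(d) + 4)^3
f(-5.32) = 0.05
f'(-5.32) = 0.02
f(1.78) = 0.07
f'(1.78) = 0.04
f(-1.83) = 0.07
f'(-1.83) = -0.04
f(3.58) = 0.10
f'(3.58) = -0.03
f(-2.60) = 0.10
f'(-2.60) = -0.03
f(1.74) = 0.07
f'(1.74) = 0.04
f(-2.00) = 0.08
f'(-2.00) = -0.04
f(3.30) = 0.11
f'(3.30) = -0.01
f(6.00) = 0.04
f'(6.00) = 0.00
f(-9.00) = 0.10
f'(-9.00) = -0.03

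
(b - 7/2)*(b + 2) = b^2 - 3*b/2 - 7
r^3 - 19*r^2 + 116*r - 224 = (r - 8)*(r - 7)*(r - 4)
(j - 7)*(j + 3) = j^2 - 4*j - 21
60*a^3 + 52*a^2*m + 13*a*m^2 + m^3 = (2*a + m)*(5*a + m)*(6*a + m)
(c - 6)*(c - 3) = c^2 - 9*c + 18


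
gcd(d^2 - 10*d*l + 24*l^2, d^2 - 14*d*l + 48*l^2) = d - 6*l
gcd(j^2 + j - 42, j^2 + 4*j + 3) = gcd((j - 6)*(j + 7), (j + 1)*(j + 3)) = 1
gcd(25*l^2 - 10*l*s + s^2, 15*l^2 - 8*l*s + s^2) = -5*l + s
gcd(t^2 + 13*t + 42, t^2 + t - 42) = t + 7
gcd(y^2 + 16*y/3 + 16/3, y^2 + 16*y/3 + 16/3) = y^2 + 16*y/3 + 16/3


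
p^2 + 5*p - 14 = (p - 2)*(p + 7)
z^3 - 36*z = z*(z - 6)*(z + 6)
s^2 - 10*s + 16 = (s - 8)*(s - 2)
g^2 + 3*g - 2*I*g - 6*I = (g + 3)*(g - 2*I)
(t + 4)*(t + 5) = t^2 + 9*t + 20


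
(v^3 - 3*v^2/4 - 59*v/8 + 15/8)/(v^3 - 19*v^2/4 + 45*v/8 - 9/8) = (2*v + 5)/(2*v - 3)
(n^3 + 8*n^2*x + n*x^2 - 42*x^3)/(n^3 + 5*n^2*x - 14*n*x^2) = (n + 3*x)/n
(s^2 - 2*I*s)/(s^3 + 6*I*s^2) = (s - 2*I)/(s*(s + 6*I))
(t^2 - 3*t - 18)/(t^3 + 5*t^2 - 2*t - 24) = (t - 6)/(t^2 + 2*t - 8)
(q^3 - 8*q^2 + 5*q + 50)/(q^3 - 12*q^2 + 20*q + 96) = (q^2 - 10*q + 25)/(q^2 - 14*q + 48)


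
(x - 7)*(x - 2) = x^2 - 9*x + 14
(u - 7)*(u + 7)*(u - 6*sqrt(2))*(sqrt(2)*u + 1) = sqrt(2)*u^4 - 11*u^3 - 55*sqrt(2)*u^2 + 539*u + 294*sqrt(2)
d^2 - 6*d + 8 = (d - 4)*(d - 2)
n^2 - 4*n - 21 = (n - 7)*(n + 3)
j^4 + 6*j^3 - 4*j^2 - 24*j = j*(j - 2)*(j + 2)*(j + 6)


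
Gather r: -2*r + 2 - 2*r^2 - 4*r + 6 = -2*r^2 - 6*r + 8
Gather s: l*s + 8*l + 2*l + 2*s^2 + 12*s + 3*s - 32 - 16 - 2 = 10*l + 2*s^2 + s*(l + 15) - 50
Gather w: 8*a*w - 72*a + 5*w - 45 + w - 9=-72*a + w*(8*a + 6) - 54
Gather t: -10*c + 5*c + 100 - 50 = 50 - 5*c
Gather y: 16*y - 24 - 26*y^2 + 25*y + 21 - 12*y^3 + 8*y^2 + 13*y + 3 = -12*y^3 - 18*y^2 + 54*y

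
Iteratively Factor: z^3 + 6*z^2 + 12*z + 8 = (z + 2)*(z^2 + 4*z + 4) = (z + 2)^2*(z + 2)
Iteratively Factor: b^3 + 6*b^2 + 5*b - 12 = (b + 3)*(b^2 + 3*b - 4) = (b + 3)*(b + 4)*(b - 1)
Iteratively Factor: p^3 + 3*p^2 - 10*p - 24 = (p - 3)*(p^2 + 6*p + 8) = (p - 3)*(p + 2)*(p + 4)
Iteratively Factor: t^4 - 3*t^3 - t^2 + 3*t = (t - 1)*(t^3 - 2*t^2 - 3*t) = t*(t - 1)*(t^2 - 2*t - 3) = t*(t - 3)*(t - 1)*(t + 1)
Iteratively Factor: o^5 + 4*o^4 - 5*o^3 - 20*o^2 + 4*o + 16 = (o - 1)*(o^4 + 5*o^3 - 20*o - 16) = (o - 1)*(o + 2)*(o^3 + 3*o^2 - 6*o - 8) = (o - 1)*(o + 1)*(o + 2)*(o^2 + 2*o - 8) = (o - 1)*(o + 1)*(o + 2)*(o + 4)*(o - 2)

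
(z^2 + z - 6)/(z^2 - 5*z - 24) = (z - 2)/(z - 8)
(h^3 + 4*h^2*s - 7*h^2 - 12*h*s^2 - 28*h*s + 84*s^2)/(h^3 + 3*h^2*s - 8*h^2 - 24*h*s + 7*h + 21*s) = (h^2 + 4*h*s - 12*s^2)/(h^2 + 3*h*s - h - 3*s)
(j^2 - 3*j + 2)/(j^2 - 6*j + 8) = (j - 1)/(j - 4)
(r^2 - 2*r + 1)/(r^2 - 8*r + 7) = (r - 1)/(r - 7)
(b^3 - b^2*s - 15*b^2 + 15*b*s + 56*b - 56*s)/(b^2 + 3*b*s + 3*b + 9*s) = (b^3 - b^2*s - 15*b^2 + 15*b*s + 56*b - 56*s)/(b^2 + 3*b*s + 3*b + 9*s)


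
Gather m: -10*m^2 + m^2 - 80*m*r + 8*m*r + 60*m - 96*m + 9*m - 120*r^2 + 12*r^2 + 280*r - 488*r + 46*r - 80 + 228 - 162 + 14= -9*m^2 + m*(-72*r - 27) - 108*r^2 - 162*r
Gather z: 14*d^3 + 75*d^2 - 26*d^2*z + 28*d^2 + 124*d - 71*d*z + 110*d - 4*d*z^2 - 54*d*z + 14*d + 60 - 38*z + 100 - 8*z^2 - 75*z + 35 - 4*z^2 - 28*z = 14*d^3 + 103*d^2 + 248*d + z^2*(-4*d - 12) + z*(-26*d^2 - 125*d - 141) + 195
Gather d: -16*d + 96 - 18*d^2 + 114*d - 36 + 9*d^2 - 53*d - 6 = -9*d^2 + 45*d + 54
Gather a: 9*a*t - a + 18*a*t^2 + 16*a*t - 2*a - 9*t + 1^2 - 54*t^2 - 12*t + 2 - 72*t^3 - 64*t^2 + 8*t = a*(18*t^2 + 25*t - 3) - 72*t^3 - 118*t^2 - 13*t + 3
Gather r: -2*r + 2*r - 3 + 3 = 0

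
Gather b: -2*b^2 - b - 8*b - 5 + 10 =-2*b^2 - 9*b + 5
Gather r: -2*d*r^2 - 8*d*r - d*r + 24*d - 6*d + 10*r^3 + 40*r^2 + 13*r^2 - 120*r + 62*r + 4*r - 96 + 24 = 18*d + 10*r^3 + r^2*(53 - 2*d) + r*(-9*d - 54) - 72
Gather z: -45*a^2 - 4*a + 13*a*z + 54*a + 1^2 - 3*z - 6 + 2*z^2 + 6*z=-45*a^2 + 50*a + 2*z^2 + z*(13*a + 3) - 5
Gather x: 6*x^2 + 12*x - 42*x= 6*x^2 - 30*x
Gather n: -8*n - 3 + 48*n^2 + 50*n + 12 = 48*n^2 + 42*n + 9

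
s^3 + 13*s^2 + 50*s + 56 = (s + 2)*(s + 4)*(s + 7)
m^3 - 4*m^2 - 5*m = m*(m - 5)*(m + 1)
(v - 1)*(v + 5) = v^2 + 4*v - 5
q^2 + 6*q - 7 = (q - 1)*(q + 7)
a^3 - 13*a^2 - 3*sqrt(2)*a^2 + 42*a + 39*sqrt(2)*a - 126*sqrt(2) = (a - 7)*(a - 6)*(a - 3*sqrt(2))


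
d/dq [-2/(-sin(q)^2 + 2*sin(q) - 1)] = -4*cos(q)/(sin(q) - 1)^3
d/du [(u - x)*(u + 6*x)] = 2*u + 5*x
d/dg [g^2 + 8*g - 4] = 2*g + 8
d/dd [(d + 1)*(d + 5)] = 2*d + 6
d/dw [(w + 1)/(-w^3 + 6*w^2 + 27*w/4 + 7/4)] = 16*(w^2 - 2*w - 5)/(8*w^5 - 100*w^4 + 230*w^3 + 505*w^2 + 280*w + 49)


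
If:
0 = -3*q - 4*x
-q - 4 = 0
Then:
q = -4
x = 3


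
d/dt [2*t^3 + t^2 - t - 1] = 6*t^2 + 2*t - 1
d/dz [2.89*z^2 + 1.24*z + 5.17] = 5.78*z + 1.24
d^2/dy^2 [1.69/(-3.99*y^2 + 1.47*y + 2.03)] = (-53.809938*y^2 + 19.824714*y + 1.69*(7.98*y - 1.47)*(15.96*y - 2.94) + 27.376986)/(-3.99*y^2 + 1.47*y + 2.03)^3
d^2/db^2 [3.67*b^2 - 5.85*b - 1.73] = 7.34000000000000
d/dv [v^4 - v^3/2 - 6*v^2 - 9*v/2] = 4*v^3 - 3*v^2/2 - 12*v - 9/2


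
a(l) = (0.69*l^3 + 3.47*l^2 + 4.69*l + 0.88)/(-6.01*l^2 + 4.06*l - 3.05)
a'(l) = (12.02*l - 4.06)*(0.69*l^3 + 3.47*l^2 + 4.69*l + 0.88)/(-6.01*l^2 + 4.06*l - 3.05)^2 + (2.07*l^2 + 6.94*l + 4.69)/(-6.01*l^2 + 4.06*l - 3.05) = (-4.1469*l^4 + 5.60279999999999*l^3 + 35.9616*l^2 - 10.5894*l - 17.8773)/(36.1201*l^4 - 48.8012*l^3 + 53.1446*l^2 - 24.766*l + 9.3025)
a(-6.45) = 0.25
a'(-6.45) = -0.09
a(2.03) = -1.56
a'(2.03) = 0.22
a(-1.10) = 0.07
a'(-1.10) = 0.11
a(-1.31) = 0.05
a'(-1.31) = 0.09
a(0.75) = -1.96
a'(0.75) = -0.40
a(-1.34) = 0.04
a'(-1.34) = 0.09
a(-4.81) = 0.11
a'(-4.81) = -0.08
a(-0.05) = -0.20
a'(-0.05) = -1.62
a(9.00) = -1.82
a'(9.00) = -0.10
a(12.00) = -2.13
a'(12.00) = -0.11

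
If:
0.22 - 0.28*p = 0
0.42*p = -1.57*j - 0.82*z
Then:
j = -0.522292993630573*z - 0.210191082802548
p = 0.79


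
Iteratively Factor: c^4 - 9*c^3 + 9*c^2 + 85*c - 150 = (c + 3)*(c^3 - 12*c^2 + 45*c - 50) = (c - 2)*(c + 3)*(c^2 - 10*c + 25) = (c - 5)*(c - 2)*(c + 3)*(c - 5)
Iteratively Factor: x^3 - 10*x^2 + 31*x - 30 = (x - 5)*(x^2 - 5*x + 6) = (x - 5)*(x - 3)*(x - 2)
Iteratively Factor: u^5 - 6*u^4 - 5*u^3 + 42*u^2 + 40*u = (u + 2)*(u^4 - 8*u^3 + 11*u^2 + 20*u) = (u - 4)*(u + 2)*(u^3 - 4*u^2 - 5*u) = u*(u - 4)*(u + 2)*(u^2 - 4*u - 5) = u*(u - 5)*(u - 4)*(u + 2)*(u + 1)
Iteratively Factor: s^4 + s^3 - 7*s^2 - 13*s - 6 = (s + 1)*(s^3 - 7*s - 6) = (s + 1)^2*(s^2 - s - 6) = (s + 1)^2*(s + 2)*(s - 3)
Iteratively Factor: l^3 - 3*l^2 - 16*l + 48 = (l + 4)*(l^2 - 7*l + 12) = (l - 3)*(l + 4)*(l - 4)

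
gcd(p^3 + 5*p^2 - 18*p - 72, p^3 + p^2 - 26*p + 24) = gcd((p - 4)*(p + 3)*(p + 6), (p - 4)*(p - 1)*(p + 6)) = p^2 + 2*p - 24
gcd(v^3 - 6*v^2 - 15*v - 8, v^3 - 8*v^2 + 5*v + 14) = v + 1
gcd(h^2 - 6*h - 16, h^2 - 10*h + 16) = h - 8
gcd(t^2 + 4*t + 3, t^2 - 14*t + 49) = 1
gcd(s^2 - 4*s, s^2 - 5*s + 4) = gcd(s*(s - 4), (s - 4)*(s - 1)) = s - 4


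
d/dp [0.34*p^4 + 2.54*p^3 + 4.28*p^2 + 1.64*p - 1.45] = 1.36*p^3 + 7.62*p^2 + 8.56*p + 1.64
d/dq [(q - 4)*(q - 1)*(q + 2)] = 3*q^2 - 6*q - 6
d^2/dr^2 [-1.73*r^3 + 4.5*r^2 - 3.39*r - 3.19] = 9.0 - 10.38*r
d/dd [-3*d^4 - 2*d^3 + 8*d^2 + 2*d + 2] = -12*d^3 - 6*d^2 + 16*d + 2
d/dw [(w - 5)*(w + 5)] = 2*w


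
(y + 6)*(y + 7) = y^2 + 13*y + 42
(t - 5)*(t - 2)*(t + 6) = t^3 - t^2 - 32*t + 60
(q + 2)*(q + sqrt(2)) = q^2 + sqrt(2)*q + 2*q + 2*sqrt(2)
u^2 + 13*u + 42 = (u + 6)*(u + 7)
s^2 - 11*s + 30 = (s - 6)*(s - 5)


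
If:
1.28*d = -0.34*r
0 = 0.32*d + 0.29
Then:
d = -0.91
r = 3.41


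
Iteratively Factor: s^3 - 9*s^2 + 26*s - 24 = (s - 3)*(s^2 - 6*s + 8) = (s - 3)*(s - 2)*(s - 4)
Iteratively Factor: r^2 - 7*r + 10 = (r - 5)*(r - 2)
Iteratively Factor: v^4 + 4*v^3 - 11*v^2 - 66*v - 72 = (v + 2)*(v^3 + 2*v^2 - 15*v - 36) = (v + 2)*(v + 3)*(v^2 - v - 12) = (v - 4)*(v + 2)*(v + 3)*(v + 3)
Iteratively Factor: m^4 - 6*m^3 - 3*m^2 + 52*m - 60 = (m - 2)*(m^3 - 4*m^2 - 11*m + 30) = (m - 5)*(m - 2)*(m^2 + m - 6) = (m - 5)*(m - 2)*(m + 3)*(m - 2)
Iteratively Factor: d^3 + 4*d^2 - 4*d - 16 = (d - 2)*(d^2 + 6*d + 8) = (d - 2)*(d + 2)*(d + 4)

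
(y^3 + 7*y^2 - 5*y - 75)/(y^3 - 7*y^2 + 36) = (y^2 + 10*y + 25)/(y^2 - 4*y - 12)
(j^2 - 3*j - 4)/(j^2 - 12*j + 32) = (j + 1)/(j - 8)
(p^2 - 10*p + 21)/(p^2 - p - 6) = (p - 7)/(p + 2)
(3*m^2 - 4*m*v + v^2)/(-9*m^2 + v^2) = (-m + v)/(3*m + v)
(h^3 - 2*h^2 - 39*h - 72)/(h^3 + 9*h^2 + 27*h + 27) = (h - 8)/(h + 3)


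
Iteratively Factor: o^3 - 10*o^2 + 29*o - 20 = (o - 4)*(o^2 - 6*o + 5) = (o - 4)*(o - 1)*(o - 5)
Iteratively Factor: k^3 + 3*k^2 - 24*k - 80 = (k - 5)*(k^2 + 8*k + 16) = (k - 5)*(k + 4)*(k + 4)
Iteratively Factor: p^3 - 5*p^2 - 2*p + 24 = (p - 4)*(p^2 - p - 6) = (p - 4)*(p - 3)*(p + 2)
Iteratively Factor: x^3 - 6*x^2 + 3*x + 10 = (x - 2)*(x^2 - 4*x - 5) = (x - 2)*(x + 1)*(x - 5)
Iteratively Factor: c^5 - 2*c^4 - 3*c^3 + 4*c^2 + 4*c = (c - 2)*(c^4 - 3*c^2 - 2*c) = (c - 2)*(c + 1)*(c^3 - c^2 - 2*c) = (c - 2)*(c + 1)^2*(c^2 - 2*c) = c*(c - 2)*(c + 1)^2*(c - 2)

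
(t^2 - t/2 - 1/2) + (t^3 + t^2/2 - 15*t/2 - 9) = t^3 + 3*t^2/2 - 8*t - 19/2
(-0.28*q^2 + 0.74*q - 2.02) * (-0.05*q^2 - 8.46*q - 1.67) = 0.014*q^4 + 2.3318*q^3 - 5.6918*q^2 + 15.8534*q + 3.3734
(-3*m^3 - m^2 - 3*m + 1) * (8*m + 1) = -24*m^4 - 11*m^3 - 25*m^2 + 5*m + 1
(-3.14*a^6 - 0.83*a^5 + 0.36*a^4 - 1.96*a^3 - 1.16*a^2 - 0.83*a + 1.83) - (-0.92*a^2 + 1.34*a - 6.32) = -3.14*a^6 - 0.83*a^5 + 0.36*a^4 - 1.96*a^3 - 0.24*a^2 - 2.17*a + 8.15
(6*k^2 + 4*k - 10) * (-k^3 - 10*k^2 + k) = -6*k^5 - 64*k^4 - 24*k^3 + 104*k^2 - 10*k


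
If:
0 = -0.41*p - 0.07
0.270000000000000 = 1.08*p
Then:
No Solution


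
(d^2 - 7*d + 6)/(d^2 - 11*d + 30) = (d - 1)/(d - 5)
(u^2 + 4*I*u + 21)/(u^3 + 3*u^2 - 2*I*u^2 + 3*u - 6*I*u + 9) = (u + 7*I)/(u^2 + u*(3 + I) + 3*I)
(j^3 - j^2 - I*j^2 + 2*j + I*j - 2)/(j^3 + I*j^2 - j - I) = (j - 2*I)/(j + 1)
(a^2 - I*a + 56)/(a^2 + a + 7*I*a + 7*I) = (a - 8*I)/(a + 1)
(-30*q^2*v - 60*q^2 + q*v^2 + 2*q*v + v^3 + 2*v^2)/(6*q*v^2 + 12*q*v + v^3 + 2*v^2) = (-5*q + v)/v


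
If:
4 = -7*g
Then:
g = -4/7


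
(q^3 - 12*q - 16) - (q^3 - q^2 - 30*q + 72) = q^2 + 18*q - 88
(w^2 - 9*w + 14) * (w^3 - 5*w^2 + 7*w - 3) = w^5 - 14*w^4 + 66*w^3 - 136*w^2 + 125*w - 42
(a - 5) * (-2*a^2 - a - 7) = -2*a^3 + 9*a^2 - 2*a + 35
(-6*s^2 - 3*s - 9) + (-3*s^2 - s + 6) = -9*s^2 - 4*s - 3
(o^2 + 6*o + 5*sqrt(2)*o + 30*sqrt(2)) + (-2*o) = o^2 + 4*o + 5*sqrt(2)*o + 30*sqrt(2)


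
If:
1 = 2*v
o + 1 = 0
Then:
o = -1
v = 1/2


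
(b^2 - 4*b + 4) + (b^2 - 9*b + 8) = 2*b^2 - 13*b + 12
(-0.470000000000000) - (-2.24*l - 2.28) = 2.24*l + 1.81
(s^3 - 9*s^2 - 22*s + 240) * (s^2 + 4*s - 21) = s^5 - 5*s^4 - 79*s^3 + 341*s^2 + 1422*s - 5040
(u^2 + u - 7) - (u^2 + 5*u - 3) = -4*u - 4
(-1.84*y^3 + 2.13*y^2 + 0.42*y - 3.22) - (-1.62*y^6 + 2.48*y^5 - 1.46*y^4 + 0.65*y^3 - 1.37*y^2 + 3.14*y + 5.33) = 1.62*y^6 - 2.48*y^5 + 1.46*y^4 - 2.49*y^3 + 3.5*y^2 - 2.72*y - 8.55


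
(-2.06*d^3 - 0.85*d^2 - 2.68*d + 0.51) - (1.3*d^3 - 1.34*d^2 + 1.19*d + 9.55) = -3.36*d^3 + 0.49*d^2 - 3.87*d - 9.04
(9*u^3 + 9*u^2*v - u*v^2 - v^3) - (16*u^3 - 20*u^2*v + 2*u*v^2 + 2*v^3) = -7*u^3 + 29*u^2*v - 3*u*v^2 - 3*v^3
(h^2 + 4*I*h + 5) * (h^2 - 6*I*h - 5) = h^4 - 2*I*h^3 + 24*h^2 - 50*I*h - 25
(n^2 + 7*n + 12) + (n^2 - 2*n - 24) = 2*n^2 + 5*n - 12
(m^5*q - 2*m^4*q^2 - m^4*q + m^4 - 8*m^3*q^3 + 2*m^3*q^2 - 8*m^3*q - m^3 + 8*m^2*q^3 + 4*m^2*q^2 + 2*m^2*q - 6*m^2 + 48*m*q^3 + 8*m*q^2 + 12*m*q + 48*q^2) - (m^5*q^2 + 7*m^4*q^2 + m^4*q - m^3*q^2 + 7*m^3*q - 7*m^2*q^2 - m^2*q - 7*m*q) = -m^5*q^2 + m^5*q - 9*m^4*q^2 - 2*m^4*q + m^4 - 8*m^3*q^3 + 3*m^3*q^2 - 15*m^3*q - m^3 + 8*m^2*q^3 + 11*m^2*q^2 + 3*m^2*q - 6*m^2 + 48*m*q^3 + 8*m*q^2 + 19*m*q + 48*q^2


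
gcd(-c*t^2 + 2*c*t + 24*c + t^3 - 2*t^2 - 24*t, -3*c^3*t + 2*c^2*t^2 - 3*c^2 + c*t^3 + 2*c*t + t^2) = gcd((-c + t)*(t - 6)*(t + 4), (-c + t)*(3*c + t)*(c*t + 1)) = -c + t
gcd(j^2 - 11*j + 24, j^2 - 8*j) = j - 8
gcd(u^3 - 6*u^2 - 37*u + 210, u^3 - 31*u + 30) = u^2 + u - 30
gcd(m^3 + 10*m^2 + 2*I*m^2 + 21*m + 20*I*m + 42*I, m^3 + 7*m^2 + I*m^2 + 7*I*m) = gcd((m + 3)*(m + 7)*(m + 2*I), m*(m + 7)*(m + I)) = m + 7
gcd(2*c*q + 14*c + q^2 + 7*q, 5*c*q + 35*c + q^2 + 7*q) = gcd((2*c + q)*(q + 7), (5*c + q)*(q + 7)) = q + 7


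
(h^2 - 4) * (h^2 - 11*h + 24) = h^4 - 11*h^3 + 20*h^2 + 44*h - 96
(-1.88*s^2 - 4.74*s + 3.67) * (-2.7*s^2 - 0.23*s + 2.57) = 5.076*s^4 + 13.2304*s^3 - 13.6504*s^2 - 13.0259*s + 9.4319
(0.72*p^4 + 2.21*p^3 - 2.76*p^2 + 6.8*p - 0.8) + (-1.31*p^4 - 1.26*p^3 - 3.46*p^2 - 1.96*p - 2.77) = -0.59*p^4 + 0.95*p^3 - 6.22*p^2 + 4.84*p - 3.57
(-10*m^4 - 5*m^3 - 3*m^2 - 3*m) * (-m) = 10*m^5 + 5*m^4 + 3*m^3 + 3*m^2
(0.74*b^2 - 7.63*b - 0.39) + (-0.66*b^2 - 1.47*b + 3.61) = 0.08*b^2 - 9.1*b + 3.22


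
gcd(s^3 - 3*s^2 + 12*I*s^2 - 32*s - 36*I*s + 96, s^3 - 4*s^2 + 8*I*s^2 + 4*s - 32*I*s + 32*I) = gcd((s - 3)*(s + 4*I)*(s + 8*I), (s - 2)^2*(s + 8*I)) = s + 8*I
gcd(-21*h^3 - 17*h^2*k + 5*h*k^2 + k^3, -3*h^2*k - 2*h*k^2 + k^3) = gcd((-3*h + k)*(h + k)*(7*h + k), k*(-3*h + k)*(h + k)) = 3*h^2 + 2*h*k - k^2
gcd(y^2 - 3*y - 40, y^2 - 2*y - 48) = y - 8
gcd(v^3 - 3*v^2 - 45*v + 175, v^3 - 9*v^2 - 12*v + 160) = v - 5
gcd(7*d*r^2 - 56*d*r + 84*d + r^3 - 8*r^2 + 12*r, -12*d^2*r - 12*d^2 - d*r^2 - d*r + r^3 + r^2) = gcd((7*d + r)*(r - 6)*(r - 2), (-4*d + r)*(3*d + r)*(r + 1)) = 1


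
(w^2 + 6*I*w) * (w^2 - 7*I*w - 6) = w^4 - I*w^3 + 36*w^2 - 36*I*w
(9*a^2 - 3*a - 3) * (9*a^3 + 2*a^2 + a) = 81*a^5 - 9*a^4 - 24*a^3 - 9*a^2 - 3*a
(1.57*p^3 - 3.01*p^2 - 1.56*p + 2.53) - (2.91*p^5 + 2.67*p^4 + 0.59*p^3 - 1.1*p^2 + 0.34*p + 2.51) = -2.91*p^5 - 2.67*p^4 + 0.98*p^3 - 1.91*p^2 - 1.9*p + 0.02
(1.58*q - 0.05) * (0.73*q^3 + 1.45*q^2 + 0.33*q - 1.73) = 1.1534*q^4 + 2.2545*q^3 + 0.4489*q^2 - 2.7499*q + 0.0865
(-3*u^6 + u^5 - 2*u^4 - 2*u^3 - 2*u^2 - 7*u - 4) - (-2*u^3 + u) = -3*u^6 + u^5 - 2*u^4 - 2*u^2 - 8*u - 4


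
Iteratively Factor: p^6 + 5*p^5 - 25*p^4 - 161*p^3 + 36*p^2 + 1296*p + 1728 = (p - 4)*(p^5 + 9*p^4 + 11*p^3 - 117*p^2 - 432*p - 432) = (p - 4)*(p + 3)*(p^4 + 6*p^3 - 7*p^2 - 96*p - 144) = (p - 4)*(p + 3)^2*(p^3 + 3*p^2 - 16*p - 48) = (p - 4)*(p + 3)^2*(p + 4)*(p^2 - p - 12) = (p - 4)*(p + 3)^3*(p + 4)*(p - 4)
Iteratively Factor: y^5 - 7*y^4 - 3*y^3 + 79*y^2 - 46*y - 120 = (y - 2)*(y^4 - 5*y^3 - 13*y^2 + 53*y + 60) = (y - 2)*(y + 1)*(y^3 - 6*y^2 - 7*y + 60) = (y - 5)*(y - 2)*(y + 1)*(y^2 - y - 12) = (y - 5)*(y - 4)*(y - 2)*(y + 1)*(y + 3)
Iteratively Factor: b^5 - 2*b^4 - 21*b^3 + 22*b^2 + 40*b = (b - 5)*(b^4 + 3*b^3 - 6*b^2 - 8*b) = b*(b - 5)*(b^3 + 3*b^2 - 6*b - 8) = b*(b - 5)*(b + 4)*(b^2 - b - 2) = b*(b - 5)*(b - 2)*(b + 4)*(b + 1)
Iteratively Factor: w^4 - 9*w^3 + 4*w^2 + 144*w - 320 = (w - 5)*(w^3 - 4*w^2 - 16*w + 64) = (w - 5)*(w - 4)*(w^2 - 16) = (w - 5)*(w - 4)^2*(w + 4)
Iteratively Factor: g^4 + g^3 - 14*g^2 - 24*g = (g + 3)*(g^3 - 2*g^2 - 8*g) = g*(g + 3)*(g^2 - 2*g - 8) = g*(g + 2)*(g + 3)*(g - 4)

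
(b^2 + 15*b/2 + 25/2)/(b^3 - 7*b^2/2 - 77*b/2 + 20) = (2*b + 5)/(2*b^2 - 17*b + 8)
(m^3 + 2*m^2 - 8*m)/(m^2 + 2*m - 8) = m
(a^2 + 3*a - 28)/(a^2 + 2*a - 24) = (a + 7)/(a + 6)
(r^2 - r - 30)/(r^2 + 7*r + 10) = (r - 6)/(r + 2)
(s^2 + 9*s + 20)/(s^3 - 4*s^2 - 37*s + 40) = (s + 4)/(s^2 - 9*s + 8)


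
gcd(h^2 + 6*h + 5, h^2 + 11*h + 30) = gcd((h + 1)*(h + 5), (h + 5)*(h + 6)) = h + 5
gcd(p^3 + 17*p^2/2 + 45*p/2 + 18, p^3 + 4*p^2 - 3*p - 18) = p + 3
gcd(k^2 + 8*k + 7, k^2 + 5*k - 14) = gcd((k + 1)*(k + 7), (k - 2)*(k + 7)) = k + 7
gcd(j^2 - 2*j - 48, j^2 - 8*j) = j - 8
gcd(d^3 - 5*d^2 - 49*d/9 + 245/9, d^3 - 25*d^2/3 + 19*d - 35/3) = d^2 - 22*d/3 + 35/3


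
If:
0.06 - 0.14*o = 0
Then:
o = 0.43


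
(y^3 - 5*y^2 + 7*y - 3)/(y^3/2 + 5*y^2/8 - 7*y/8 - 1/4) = 8*(y^2 - 4*y + 3)/(4*y^2 + 9*y + 2)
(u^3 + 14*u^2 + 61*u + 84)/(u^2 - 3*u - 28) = (u^2 + 10*u + 21)/(u - 7)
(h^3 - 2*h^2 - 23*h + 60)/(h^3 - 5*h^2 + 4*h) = (h^2 + 2*h - 15)/(h*(h - 1))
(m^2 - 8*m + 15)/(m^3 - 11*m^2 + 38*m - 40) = (m - 3)/(m^2 - 6*m + 8)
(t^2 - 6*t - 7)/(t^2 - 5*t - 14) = (t + 1)/(t + 2)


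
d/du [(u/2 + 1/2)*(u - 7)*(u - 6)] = 3*u^2/2 - 12*u + 29/2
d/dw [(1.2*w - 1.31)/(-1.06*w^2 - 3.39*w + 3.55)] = (1.272*w^2 - 2.7772*w - 0.1809)/(1.1236*w^4 + 7.1868*w^3 + 3.9661*w^2 - 24.069*w + 12.6025)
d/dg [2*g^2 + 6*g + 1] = 4*g + 6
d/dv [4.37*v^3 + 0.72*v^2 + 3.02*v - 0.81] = 13.11*v^2 + 1.44*v + 3.02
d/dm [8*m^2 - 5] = 16*m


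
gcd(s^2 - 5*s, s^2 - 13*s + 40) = s - 5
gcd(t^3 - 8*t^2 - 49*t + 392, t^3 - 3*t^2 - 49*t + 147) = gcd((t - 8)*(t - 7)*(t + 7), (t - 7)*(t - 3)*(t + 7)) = t^2 - 49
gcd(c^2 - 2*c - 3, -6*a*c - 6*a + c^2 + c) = c + 1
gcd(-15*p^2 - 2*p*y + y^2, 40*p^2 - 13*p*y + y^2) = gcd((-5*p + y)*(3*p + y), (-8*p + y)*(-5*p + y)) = -5*p + y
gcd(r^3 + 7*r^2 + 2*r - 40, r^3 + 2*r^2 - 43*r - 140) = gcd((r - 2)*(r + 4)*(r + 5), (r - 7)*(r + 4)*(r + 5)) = r^2 + 9*r + 20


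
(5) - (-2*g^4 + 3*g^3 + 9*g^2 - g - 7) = 2*g^4 - 3*g^3 - 9*g^2 + g + 12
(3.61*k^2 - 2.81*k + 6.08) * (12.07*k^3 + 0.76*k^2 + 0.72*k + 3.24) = 43.5727*k^5 - 31.1731*k^4 + 73.8492*k^3 + 14.294*k^2 - 4.7268*k + 19.6992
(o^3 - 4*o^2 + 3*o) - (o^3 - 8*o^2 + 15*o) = 4*o^2 - 12*o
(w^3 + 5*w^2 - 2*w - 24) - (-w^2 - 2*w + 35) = w^3 + 6*w^2 - 59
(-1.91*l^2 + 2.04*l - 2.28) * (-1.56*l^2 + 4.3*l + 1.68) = 2.9796*l^4 - 11.3954*l^3 + 9.12*l^2 - 6.3768*l - 3.8304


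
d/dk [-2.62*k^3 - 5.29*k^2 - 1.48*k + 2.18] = -7.86*k^2 - 10.58*k - 1.48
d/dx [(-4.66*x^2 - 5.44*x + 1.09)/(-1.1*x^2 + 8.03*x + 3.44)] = (-43.4038*x^2 - 29.6628*x - 27.4663)/(1.21*x^4 - 17.666*x^3 + 56.9129*x^2 + 55.2464*x + 11.8336)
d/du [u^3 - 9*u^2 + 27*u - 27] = 3*u^2 - 18*u + 27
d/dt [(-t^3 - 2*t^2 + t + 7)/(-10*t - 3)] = (20*t^3 + 29*t^2 + 12*t + 67)/(100*t^2 + 60*t + 9)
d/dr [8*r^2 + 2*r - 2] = 16*r + 2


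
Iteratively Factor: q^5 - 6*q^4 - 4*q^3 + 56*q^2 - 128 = (q - 2)*(q^4 - 4*q^3 - 12*q^2 + 32*q + 64) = (q - 4)*(q - 2)*(q^3 - 12*q - 16) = (q - 4)^2*(q - 2)*(q^2 + 4*q + 4) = (q - 4)^2*(q - 2)*(q + 2)*(q + 2)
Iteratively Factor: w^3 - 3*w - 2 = (w + 1)*(w^2 - w - 2) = (w + 1)^2*(w - 2)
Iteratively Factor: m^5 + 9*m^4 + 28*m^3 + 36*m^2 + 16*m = (m)*(m^4 + 9*m^3 + 28*m^2 + 36*m + 16) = m*(m + 2)*(m^3 + 7*m^2 + 14*m + 8) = m*(m + 2)^2*(m^2 + 5*m + 4) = m*(m + 1)*(m + 2)^2*(m + 4)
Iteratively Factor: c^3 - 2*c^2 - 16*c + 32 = (c - 2)*(c^2 - 16) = (c - 4)*(c - 2)*(c + 4)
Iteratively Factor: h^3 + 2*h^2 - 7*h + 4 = (h - 1)*(h^2 + 3*h - 4) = (h - 1)*(h + 4)*(h - 1)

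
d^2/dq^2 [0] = 0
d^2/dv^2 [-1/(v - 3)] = -2/(v - 3)^3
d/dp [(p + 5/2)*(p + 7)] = 2*p + 19/2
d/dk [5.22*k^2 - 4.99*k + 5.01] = 10.44*k - 4.99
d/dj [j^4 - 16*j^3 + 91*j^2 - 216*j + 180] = 4*j^3 - 48*j^2 + 182*j - 216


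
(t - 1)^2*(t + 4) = t^3 + 2*t^2 - 7*t + 4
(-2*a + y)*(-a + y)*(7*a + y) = 14*a^3 - 19*a^2*y + 4*a*y^2 + y^3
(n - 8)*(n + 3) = n^2 - 5*n - 24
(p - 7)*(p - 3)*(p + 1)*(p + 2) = p^4 - 7*p^3 - 7*p^2 + 43*p + 42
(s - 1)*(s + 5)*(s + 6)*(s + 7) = s^4 + 17*s^3 + 89*s^2 + 103*s - 210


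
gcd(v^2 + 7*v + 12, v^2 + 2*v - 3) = v + 3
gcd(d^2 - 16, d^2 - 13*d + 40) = 1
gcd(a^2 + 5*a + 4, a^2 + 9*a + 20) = a + 4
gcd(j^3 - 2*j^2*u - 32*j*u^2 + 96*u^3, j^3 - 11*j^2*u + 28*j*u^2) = -j + 4*u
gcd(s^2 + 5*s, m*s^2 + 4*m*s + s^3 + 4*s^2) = s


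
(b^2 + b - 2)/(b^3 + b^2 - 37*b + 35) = (b + 2)/(b^2 + 2*b - 35)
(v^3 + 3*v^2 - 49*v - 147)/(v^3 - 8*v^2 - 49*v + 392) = (v + 3)/(v - 8)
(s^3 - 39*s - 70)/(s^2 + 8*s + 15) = (s^2 - 5*s - 14)/(s + 3)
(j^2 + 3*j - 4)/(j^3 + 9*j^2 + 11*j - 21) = (j + 4)/(j^2 + 10*j + 21)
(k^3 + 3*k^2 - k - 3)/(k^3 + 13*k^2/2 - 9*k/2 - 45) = 2*(k^2 - 1)/(2*k^2 + 7*k - 30)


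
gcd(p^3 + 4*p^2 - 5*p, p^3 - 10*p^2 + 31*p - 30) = 1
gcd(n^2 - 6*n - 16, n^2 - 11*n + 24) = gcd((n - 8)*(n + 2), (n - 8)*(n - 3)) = n - 8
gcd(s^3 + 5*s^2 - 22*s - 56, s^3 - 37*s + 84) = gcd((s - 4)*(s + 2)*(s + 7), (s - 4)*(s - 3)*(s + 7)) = s^2 + 3*s - 28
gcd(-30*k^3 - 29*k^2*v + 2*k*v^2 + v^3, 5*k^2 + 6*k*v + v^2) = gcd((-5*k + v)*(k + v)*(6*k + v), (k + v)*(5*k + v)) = k + v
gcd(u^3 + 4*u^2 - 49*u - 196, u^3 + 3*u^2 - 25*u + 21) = u + 7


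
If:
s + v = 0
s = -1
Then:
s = -1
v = 1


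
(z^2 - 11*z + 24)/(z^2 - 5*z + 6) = (z - 8)/(z - 2)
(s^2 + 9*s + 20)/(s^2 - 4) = (s^2 + 9*s + 20)/(s^2 - 4)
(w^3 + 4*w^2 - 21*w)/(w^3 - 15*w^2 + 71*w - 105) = w*(w + 7)/(w^2 - 12*w + 35)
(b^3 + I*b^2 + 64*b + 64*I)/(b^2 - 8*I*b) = b + 9*I - 8/b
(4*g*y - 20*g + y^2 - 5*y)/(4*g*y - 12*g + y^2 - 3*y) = (y - 5)/(y - 3)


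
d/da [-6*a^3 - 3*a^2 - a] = -18*a^2 - 6*a - 1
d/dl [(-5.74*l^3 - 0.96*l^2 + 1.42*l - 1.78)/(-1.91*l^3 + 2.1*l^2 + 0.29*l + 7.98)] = (-7.105427357601e-15*l^5 - 13.8876*l^4 + 2.0952*l^3 - 150.8754*l^2 - 7.8456*l + 11.8478)/(3.6481*l^6 - 8.022*l^5 + 3.3022*l^4 - 29.2656*l^3 + 33.6001*l^2 + 4.6284*l + 63.6804)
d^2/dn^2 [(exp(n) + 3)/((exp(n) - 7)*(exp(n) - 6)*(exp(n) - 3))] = (4*exp(6*n) - 21*exp(5*n) - 596*exp(4*n) + 6492*exp(3*n) - 20358*exp(2*n) + 5697*exp(n) + 46494)*exp(n)/(exp(9*n) - 48*exp(8*n) + 1011*exp(7*n) - 12250*exp(6*n) + 93987*exp(5*n) - 472932*exp(4*n) + 1558845*exp(3*n) - 3242106*exp(2*n) + 3857868*exp(n) - 2000376)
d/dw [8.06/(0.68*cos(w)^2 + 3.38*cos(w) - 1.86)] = (10.9616*cos(w) + 27.2428)*sin(w)/(0.68*cos(w)^2 + 3.38*cos(w) - 1.86)^2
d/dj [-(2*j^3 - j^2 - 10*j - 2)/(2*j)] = -2*j + 1/2 - 1/j^2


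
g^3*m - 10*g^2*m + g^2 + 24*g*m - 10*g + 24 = (g - 6)*(g - 4)*(g*m + 1)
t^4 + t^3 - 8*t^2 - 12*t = t*(t - 3)*(t + 2)^2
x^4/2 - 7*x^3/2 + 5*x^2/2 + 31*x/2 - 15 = (x/2 + 1)*(x - 5)*(x - 3)*(x - 1)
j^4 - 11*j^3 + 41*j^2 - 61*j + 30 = (j - 5)*(j - 3)*(j - 2)*(j - 1)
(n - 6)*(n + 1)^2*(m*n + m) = m*n^4 - 3*m*n^3 - 15*m*n^2 - 17*m*n - 6*m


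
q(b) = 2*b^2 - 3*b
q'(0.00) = -3.00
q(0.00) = 0.00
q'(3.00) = 9.00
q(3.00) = 9.00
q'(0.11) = -2.56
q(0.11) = -0.31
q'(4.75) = 16.00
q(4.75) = 30.88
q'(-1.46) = -8.84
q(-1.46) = 8.64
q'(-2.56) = -13.24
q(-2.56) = 20.79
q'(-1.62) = -9.48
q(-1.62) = 10.11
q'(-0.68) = -5.72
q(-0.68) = 2.96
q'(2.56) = 7.24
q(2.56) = 5.43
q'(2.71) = 7.84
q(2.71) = 6.56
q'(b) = 4*b - 3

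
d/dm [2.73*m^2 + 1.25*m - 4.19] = 5.46*m + 1.25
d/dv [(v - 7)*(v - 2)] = 2*v - 9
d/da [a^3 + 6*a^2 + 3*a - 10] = 3*a^2 + 12*a + 3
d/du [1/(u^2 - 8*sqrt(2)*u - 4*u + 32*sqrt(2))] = 2*(-u + 2 + 4*sqrt(2))/(u^2 - 8*sqrt(2)*u - 4*u + 32*sqrt(2))^2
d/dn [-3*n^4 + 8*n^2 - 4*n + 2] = -12*n^3 + 16*n - 4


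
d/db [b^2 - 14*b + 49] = 2*b - 14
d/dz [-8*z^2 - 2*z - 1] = -16*z - 2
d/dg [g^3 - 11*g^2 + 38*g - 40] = 3*g^2 - 22*g + 38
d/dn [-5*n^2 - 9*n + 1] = -10*n - 9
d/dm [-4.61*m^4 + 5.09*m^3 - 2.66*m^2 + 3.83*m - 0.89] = -18.44*m^3 + 15.27*m^2 - 5.32*m + 3.83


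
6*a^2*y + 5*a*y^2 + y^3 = y*(2*a + y)*(3*a + y)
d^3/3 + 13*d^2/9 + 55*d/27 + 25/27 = (d/3 + 1/3)*(d + 5/3)^2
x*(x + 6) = x^2 + 6*x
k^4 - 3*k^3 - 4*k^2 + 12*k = k*(k - 3)*(k - 2)*(k + 2)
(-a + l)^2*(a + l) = a^3 - a^2*l - a*l^2 + l^3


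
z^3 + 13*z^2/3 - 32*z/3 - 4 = (z - 2)*(z + 1/3)*(z + 6)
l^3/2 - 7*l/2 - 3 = (l/2 + 1)*(l - 3)*(l + 1)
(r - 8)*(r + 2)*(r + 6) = r^3 - 52*r - 96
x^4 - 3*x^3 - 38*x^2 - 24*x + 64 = (x - 8)*(x - 1)*(x + 2)*(x + 4)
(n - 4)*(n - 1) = n^2 - 5*n + 4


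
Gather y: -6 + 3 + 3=0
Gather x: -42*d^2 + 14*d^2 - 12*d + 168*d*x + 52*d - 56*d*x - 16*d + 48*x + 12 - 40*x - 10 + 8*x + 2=-28*d^2 + 24*d + x*(112*d + 16) + 4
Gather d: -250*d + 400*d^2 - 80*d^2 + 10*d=320*d^2 - 240*d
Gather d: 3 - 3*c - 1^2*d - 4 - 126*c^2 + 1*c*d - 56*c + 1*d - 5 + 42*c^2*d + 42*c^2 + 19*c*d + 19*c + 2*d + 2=-84*c^2 - 40*c + d*(42*c^2 + 20*c + 2) - 4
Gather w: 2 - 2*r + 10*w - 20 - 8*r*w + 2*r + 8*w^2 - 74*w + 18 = 8*w^2 + w*(-8*r - 64)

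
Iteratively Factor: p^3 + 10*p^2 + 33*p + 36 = (p + 3)*(p^2 + 7*p + 12) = (p + 3)^2*(p + 4)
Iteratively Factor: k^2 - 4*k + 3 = (k - 3)*(k - 1)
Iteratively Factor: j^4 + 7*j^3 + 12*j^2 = (j + 4)*(j^3 + 3*j^2) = (j + 3)*(j + 4)*(j^2) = j*(j + 3)*(j + 4)*(j)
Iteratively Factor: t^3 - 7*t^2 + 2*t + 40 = (t + 2)*(t^2 - 9*t + 20) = (t - 5)*(t + 2)*(t - 4)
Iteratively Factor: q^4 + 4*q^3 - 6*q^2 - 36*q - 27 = (q + 3)*(q^3 + q^2 - 9*q - 9) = (q + 1)*(q + 3)*(q^2 - 9) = (q - 3)*(q + 1)*(q + 3)*(q + 3)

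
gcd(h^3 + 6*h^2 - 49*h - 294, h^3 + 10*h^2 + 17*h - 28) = h + 7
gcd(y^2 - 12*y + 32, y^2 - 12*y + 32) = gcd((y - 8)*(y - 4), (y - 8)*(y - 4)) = y^2 - 12*y + 32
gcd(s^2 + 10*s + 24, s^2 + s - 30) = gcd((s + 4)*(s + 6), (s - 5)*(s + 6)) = s + 6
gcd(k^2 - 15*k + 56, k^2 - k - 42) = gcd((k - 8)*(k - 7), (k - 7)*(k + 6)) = k - 7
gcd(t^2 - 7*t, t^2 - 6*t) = t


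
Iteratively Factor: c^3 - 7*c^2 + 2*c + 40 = (c - 5)*(c^2 - 2*c - 8) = (c - 5)*(c - 4)*(c + 2)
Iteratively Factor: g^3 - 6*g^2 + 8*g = (g - 2)*(g^2 - 4*g) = g*(g - 2)*(g - 4)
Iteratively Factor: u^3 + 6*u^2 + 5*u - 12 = (u + 3)*(u^2 + 3*u - 4) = (u + 3)*(u + 4)*(u - 1)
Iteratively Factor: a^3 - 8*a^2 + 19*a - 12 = (a - 4)*(a^2 - 4*a + 3) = (a - 4)*(a - 1)*(a - 3)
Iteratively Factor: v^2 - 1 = (v - 1)*(v + 1)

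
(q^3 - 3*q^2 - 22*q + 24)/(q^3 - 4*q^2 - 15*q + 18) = (q + 4)/(q + 3)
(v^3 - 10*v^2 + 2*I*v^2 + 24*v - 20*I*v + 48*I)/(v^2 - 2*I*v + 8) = (v^2 - 10*v + 24)/(v - 4*I)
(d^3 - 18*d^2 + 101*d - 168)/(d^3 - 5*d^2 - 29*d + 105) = (d - 8)/(d + 5)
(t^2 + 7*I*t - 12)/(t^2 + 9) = (t + 4*I)/(t - 3*I)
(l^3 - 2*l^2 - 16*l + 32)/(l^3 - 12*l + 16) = (l - 4)/(l - 2)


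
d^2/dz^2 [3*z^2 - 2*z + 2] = 6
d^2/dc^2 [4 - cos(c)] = cos(c)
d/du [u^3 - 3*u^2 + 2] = 3*u*(u - 2)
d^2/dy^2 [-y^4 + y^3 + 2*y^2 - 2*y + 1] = -12*y^2 + 6*y + 4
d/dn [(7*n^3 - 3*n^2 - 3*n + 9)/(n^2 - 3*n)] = (7*n^4 - 42*n^3 + 12*n^2 - 18*n + 27)/(n^2*(n^2 - 6*n + 9))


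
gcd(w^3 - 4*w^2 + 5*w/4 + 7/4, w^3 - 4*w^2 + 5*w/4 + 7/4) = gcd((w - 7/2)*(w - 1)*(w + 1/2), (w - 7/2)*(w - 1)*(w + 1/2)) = w^3 - 4*w^2 + 5*w/4 + 7/4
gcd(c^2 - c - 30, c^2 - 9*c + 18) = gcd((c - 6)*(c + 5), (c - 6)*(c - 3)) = c - 6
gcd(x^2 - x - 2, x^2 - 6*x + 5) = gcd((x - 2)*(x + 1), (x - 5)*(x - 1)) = 1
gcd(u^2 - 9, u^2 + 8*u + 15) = u + 3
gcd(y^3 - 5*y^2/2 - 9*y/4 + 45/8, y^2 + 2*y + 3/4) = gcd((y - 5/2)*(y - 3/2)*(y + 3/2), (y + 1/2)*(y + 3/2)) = y + 3/2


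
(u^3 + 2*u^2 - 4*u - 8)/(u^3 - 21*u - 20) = (-u^3 - 2*u^2 + 4*u + 8)/(-u^3 + 21*u + 20)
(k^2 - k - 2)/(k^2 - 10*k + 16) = (k + 1)/(k - 8)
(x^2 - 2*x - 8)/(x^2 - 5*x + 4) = (x + 2)/(x - 1)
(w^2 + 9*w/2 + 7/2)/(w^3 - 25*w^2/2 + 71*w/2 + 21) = (2*w^2 + 9*w + 7)/(2*w^3 - 25*w^2 + 71*w + 42)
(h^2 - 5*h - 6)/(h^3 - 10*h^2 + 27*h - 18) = (h + 1)/(h^2 - 4*h + 3)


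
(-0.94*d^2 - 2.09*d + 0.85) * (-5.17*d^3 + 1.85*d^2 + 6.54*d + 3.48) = 4.8598*d^5 + 9.0663*d^4 - 14.4086*d^3 - 15.3673*d^2 - 1.7142*d + 2.958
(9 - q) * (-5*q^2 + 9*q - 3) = 5*q^3 - 54*q^2 + 84*q - 27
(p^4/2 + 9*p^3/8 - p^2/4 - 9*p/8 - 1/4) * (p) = p^5/2 + 9*p^4/8 - p^3/4 - 9*p^2/8 - p/4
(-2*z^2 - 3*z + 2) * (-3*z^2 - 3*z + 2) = 6*z^4 + 15*z^3 - z^2 - 12*z + 4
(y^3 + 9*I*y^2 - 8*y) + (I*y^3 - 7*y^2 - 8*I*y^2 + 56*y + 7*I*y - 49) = y^3 + I*y^3 - 7*y^2 + I*y^2 + 48*y + 7*I*y - 49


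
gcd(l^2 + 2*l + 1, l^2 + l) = l + 1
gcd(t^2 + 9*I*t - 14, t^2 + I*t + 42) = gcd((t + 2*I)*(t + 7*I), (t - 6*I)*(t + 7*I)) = t + 7*I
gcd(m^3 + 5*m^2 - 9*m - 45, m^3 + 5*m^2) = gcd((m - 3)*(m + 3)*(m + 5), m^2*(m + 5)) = m + 5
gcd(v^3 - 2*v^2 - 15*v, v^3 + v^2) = v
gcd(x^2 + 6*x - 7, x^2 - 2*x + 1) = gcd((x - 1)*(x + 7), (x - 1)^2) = x - 1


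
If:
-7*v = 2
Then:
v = -2/7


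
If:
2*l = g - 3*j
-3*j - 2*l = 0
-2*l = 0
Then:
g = 0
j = 0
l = 0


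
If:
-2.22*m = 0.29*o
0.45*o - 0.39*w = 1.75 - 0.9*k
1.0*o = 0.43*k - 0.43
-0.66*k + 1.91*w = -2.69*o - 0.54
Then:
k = 1.73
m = -0.04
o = 0.31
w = -0.13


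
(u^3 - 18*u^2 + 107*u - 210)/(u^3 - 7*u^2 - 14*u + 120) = (u - 7)/(u + 4)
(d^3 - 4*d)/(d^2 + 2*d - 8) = d*(d + 2)/(d + 4)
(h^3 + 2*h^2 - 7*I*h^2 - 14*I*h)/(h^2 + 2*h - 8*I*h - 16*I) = h*(h - 7*I)/(h - 8*I)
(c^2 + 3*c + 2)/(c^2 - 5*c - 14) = (c + 1)/(c - 7)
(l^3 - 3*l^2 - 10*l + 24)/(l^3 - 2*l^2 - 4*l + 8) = (l^2 - l - 12)/(l^2 - 4)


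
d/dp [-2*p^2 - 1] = -4*p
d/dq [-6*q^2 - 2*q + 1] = -12*q - 2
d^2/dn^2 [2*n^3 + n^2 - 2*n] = 12*n + 2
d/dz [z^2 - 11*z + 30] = 2*z - 11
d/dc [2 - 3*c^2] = -6*c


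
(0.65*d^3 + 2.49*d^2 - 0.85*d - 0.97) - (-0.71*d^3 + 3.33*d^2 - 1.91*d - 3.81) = 1.36*d^3 - 0.84*d^2 + 1.06*d + 2.84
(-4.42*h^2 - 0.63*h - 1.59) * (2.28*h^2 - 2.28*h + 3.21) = -10.0776*h^4 + 8.6412*h^3 - 16.377*h^2 + 1.6029*h - 5.1039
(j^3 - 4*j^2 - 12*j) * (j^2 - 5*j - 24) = j^5 - 9*j^4 - 16*j^3 + 156*j^2 + 288*j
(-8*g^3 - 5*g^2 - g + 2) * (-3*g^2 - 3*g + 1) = 24*g^5 + 39*g^4 + 10*g^3 - 8*g^2 - 7*g + 2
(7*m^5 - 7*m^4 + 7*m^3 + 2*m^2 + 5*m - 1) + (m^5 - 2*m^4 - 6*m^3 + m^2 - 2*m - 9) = 8*m^5 - 9*m^4 + m^3 + 3*m^2 + 3*m - 10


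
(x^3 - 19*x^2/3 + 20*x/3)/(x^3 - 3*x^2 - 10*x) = (x - 4/3)/(x + 2)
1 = 1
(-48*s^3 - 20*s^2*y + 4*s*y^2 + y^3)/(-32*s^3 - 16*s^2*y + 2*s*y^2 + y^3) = (6*s + y)/(4*s + y)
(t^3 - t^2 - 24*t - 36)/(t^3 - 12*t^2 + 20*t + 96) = (t + 3)/(t - 8)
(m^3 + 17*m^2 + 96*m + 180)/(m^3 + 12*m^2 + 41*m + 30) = (m + 6)/(m + 1)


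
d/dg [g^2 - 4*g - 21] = 2*g - 4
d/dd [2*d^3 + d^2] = 2*d*(3*d + 1)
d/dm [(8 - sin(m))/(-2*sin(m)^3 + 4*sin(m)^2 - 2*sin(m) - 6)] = (-2*sin(m)^3 + 26*sin(m)^2 - 32*sin(m) + 11)*cos(m)/(2*(sin(m)^3 - 2*sin(m)^2 + sin(m) + 3)^2)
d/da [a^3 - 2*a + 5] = 3*a^2 - 2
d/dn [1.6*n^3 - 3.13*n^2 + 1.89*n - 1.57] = 4.8*n^2 - 6.26*n + 1.89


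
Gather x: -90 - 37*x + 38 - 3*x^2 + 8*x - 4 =-3*x^2 - 29*x - 56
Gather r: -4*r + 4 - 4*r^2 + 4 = -4*r^2 - 4*r + 8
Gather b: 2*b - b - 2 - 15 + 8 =b - 9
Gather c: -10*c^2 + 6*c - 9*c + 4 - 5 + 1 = -10*c^2 - 3*c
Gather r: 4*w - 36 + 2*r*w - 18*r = r*(2*w - 18) + 4*w - 36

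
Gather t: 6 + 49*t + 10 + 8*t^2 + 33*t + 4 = 8*t^2 + 82*t + 20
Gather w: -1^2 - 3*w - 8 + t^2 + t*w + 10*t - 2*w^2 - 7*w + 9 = t^2 + 10*t - 2*w^2 + w*(t - 10)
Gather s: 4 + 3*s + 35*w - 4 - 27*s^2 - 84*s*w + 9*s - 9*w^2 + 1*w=-27*s^2 + s*(12 - 84*w) - 9*w^2 + 36*w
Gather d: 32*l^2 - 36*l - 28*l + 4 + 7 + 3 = 32*l^2 - 64*l + 14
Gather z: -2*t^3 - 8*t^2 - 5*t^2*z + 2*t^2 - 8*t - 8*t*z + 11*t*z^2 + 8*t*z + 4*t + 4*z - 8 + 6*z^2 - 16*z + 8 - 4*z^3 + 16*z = -2*t^3 - 6*t^2 - 4*t - 4*z^3 + z^2*(11*t + 6) + z*(4 - 5*t^2)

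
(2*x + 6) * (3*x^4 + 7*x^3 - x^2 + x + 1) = 6*x^5 + 32*x^4 + 40*x^3 - 4*x^2 + 8*x + 6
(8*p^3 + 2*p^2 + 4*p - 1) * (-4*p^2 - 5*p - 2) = -32*p^5 - 48*p^4 - 42*p^3 - 20*p^2 - 3*p + 2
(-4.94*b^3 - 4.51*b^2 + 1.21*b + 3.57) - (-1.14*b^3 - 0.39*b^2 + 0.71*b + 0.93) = -3.8*b^3 - 4.12*b^2 + 0.5*b + 2.64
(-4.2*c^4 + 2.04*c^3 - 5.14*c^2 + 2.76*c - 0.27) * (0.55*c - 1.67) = -2.31*c^5 + 8.136*c^4 - 6.2338*c^3 + 10.1018*c^2 - 4.7577*c + 0.4509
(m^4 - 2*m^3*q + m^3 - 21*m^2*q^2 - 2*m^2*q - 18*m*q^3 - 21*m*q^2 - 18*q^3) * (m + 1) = m^5 - 2*m^4*q + 2*m^4 - 21*m^3*q^2 - 4*m^3*q + m^3 - 18*m^2*q^3 - 42*m^2*q^2 - 2*m^2*q - 36*m*q^3 - 21*m*q^2 - 18*q^3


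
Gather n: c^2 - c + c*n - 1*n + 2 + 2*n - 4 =c^2 - c + n*(c + 1) - 2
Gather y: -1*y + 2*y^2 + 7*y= 2*y^2 + 6*y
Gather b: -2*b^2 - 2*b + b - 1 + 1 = -2*b^2 - b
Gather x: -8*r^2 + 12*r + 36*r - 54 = -8*r^2 + 48*r - 54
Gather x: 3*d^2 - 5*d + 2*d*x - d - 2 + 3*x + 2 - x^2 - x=3*d^2 - 6*d - x^2 + x*(2*d + 2)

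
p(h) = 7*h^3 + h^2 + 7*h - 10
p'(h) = 21*h^2 + 2*h + 7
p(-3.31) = -276.07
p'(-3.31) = 230.46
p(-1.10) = -25.81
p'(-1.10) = 30.21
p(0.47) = -5.76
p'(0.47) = 12.58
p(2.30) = 96.56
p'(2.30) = 122.69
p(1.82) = 48.25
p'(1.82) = 80.20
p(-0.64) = -15.91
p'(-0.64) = 14.32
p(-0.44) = -13.48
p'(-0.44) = 10.19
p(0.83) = 0.50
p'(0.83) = 23.13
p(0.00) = -10.00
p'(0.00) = 7.00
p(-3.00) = -211.00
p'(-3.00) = 190.00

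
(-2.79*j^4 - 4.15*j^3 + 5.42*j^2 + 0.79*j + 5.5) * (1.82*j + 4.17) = -5.0778*j^5 - 19.1873*j^4 - 7.4411*j^3 + 24.0392*j^2 + 13.3043*j + 22.935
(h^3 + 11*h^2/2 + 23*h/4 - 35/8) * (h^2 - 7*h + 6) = h^5 - 3*h^4/2 - 107*h^3/4 - 93*h^2/8 + 521*h/8 - 105/4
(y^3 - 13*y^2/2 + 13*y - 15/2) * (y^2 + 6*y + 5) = y^5 - y^4/2 - 21*y^3 + 38*y^2 + 20*y - 75/2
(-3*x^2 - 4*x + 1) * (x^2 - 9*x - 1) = -3*x^4 + 23*x^3 + 40*x^2 - 5*x - 1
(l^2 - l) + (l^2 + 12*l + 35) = 2*l^2 + 11*l + 35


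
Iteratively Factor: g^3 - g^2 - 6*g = (g)*(g^2 - g - 6) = g*(g - 3)*(g + 2)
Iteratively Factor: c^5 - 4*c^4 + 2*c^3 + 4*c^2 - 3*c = (c - 3)*(c^4 - c^3 - c^2 + c) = (c - 3)*(c - 1)*(c^3 - c) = (c - 3)*(c - 1)*(c + 1)*(c^2 - c) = (c - 3)*(c - 1)^2*(c + 1)*(c)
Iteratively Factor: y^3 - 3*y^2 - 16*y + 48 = (y - 3)*(y^2 - 16) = (y - 4)*(y - 3)*(y + 4)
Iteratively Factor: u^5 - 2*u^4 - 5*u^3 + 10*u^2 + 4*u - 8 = (u - 2)*(u^4 - 5*u^2 + 4) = (u - 2)^2*(u^3 + 2*u^2 - u - 2) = (u - 2)^2*(u + 1)*(u^2 + u - 2) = (u - 2)^2*(u + 1)*(u + 2)*(u - 1)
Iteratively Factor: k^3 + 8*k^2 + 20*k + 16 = (k + 2)*(k^2 + 6*k + 8) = (k + 2)*(k + 4)*(k + 2)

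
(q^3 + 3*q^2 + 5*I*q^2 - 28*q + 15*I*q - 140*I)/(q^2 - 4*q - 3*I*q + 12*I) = (q^2 + q*(7 + 5*I) + 35*I)/(q - 3*I)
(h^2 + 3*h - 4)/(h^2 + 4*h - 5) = (h + 4)/(h + 5)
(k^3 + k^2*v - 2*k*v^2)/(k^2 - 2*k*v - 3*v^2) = k*(-k^2 - k*v + 2*v^2)/(-k^2 + 2*k*v + 3*v^2)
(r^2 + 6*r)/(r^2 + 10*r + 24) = r/(r + 4)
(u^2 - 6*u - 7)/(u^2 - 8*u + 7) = (u + 1)/(u - 1)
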